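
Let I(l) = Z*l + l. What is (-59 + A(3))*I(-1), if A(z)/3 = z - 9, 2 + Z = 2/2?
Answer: 0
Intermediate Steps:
Z = -1 (Z = -2 + 2/2 = -2 + 2*(1/2) = -2 + 1 = -1)
A(z) = -27 + 3*z (A(z) = 3*(z - 9) = 3*(-9 + z) = -27 + 3*z)
I(l) = 0 (I(l) = -l + l = 0)
(-59 + A(3))*I(-1) = (-59 + (-27 + 3*3))*0 = (-59 + (-27 + 9))*0 = (-59 - 18)*0 = -77*0 = 0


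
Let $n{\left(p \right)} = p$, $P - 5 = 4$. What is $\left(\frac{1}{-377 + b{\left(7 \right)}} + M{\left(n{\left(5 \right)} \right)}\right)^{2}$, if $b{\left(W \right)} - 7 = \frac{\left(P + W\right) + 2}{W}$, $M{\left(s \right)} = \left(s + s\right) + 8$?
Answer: $\frac{2142671521}{6615184} \approx 323.9$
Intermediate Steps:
$P = 9$ ($P = 5 + 4 = 9$)
$M{\left(s \right)} = 8 + 2 s$ ($M{\left(s \right)} = 2 s + 8 = 8 + 2 s$)
$b{\left(W \right)} = 7 + \frac{11 + W}{W}$ ($b{\left(W \right)} = 7 + \frac{\left(9 + W\right) + 2}{W} = 7 + \frac{11 + W}{W}$)
$\left(\frac{1}{-377 + b{\left(7 \right)}} + M{\left(n{\left(5 \right)} \right)}\right)^{2} = \left(\frac{1}{-377 + \left(8 + \frac{11}{7}\right)} + \left(8 + 2 \cdot 5\right)\right)^{2} = \left(\frac{1}{-377 + \left(8 + 11 \cdot \frac{1}{7}\right)} + \left(8 + 10\right)\right)^{2} = \left(\frac{1}{-377 + \left(8 + \frac{11}{7}\right)} + 18\right)^{2} = \left(\frac{1}{-377 + \frac{67}{7}} + 18\right)^{2} = \left(\frac{1}{- \frac{2572}{7}} + 18\right)^{2} = \left(- \frac{7}{2572} + 18\right)^{2} = \left(\frac{46289}{2572}\right)^{2} = \frac{2142671521}{6615184}$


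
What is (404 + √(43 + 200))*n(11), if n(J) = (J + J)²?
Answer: 195536 + 4356*√3 ≈ 2.0308e+5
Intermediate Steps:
n(J) = 4*J² (n(J) = (2*J)² = 4*J²)
(404 + √(43 + 200))*n(11) = (404 + √(43 + 200))*(4*11²) = (404 + √243)*(4*121) = (404 + 9*√3)*484 = 195536 + 4356*√3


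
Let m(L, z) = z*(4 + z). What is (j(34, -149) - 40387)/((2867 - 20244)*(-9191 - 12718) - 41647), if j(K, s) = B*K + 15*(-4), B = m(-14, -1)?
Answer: -40549/380671046 ≈ -0.00010652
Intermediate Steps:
B = -3 (B = -(4 - 1) = -1*3 = -3)
j(K, s) = -60 - 3*K (j(K, s) = -3*K + 15*(-4) = -3*K - 60 = -60 - 3*K)
(j(34, -149) - 40387)/((2867 - 20244)*(-9191 - 12718) - 41647) = ((-60 - 3*34) - 40387)/((2867 - 20244)*(-9191 - 12718) - 41647) = ((-60 - 102) - 40387)/(-17377*(-21909) - 41647) = (-162 - 40387)/(380712693 - 41647) = -40549/380671046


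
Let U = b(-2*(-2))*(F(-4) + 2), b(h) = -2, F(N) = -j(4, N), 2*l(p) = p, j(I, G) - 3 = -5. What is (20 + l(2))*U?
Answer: -168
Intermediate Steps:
j(I, G) = -2 (j(I, G) = 3 - 5 = -2)
l(p) = p/2
F(N) = 2 (F(N) = -1*(-2) = 2)
U = -8 (U = -2*(2 + 2) = -2*4 = -8)
(20 + l(2))*U = (20 + (½)*2)*(-8) = (20 + 1)*(-8) = 21*(-8) = -168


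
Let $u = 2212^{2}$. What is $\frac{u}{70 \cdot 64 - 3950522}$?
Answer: $- \frac{2446472}{1973021} \approx -1.24$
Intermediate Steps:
$u = 4892944$
$\frac{u}{70 \cdot 64 - 3950522} = \frac{4892944}{70 \cdot 64 - 3950522} = \frac{4892944}{4480 - 3950522} = \frac{4892944}{-3946042} = 4892944 \left(- \frac{1}{3946042}\right) = - \frac{2446472}{1973021}$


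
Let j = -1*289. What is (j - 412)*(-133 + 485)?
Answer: -246752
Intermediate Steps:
j = -289
(j - 412)*(-133 + 485) = (-289 - 412)*(-133 + 485) = -701*352 = -246752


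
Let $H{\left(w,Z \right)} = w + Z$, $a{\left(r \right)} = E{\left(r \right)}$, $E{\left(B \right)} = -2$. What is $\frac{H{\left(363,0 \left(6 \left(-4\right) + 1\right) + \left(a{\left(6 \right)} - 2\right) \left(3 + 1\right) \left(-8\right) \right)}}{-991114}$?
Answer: $- \frac{491}{991114} \approx -0.0004954$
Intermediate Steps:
$a{\left(r \right)} = -2$
$H{\left(w,Z \right)} = Z + w$
$\frac{H{\left(363,0 \left(6 \left(-4\right) + 1\right) + \left(a{\left(6 \right)} - 2\right) \left(3 + 1\right) \left(-8\right) \right)}}{-991114} = \frac{\left(0 \left(6 \left(-4\right) + 1\right) + \left(-2 - 2\right) \left(3 + 1\right) \left(-8\right)\right) + 363}{-991114} = \left(\left(0 \left(-24 + 1\right) + \left(-4\right) 4 \left(-8\right)\right) + 363\right) \left(- \frac{1}{991114}\right) = \left(\left(0 \left(-23\right) - -128\right) + 363\right) \left(- \frac{1}{991114}\right) = \left(\left(0 + 128\right) + 363\right) \left(- \frac{1}{991114}\right) = \left(128 + 363\right) \left(- \frac{1}{991114}\right) = 491 \left(- \frac{1}{991114}\right) = - \frac{491}{991114}$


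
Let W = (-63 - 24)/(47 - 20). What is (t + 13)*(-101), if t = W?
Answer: -8888/9 ≈ -987.56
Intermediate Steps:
W = -29/9 (W = -87/27 = -87*1/27 = -29/9 ≈ -3.2222)
t = -29/9 ≈ -3.2222
(t + 13)*(-101) = (-29/9 + 13)*(-101) = (88/9)*(-101) = -8888/9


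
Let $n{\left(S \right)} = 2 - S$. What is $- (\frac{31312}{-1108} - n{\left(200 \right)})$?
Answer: $- \frac{47018}{277} \approx -169.74$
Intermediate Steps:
$- (\frac{31312}{-1108} - n{\left(200 \right)}) = - (\frac{31312}{-1108} - \left(2 - 200\right)) = - (31312 \left(- \frac{1}{1108}\right) - \left(2 - 200\right)) = - (- \frac{7828}{277} - -198) = - (- \frac{7828}{277} + 198) = \left(-1\right) \frac{47018}{277} = - \frac{47018}{277}$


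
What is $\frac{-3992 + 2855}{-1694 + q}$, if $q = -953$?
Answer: $\frac{1137}{2647} \approx 0.42954$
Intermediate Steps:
$\frac{-3992 + 2855}{-1694 + q} = \frac{-3992 + 2855}{-1694 - 953} = - \frac{1137}{-2647} = \left(-1137\right) \left(- \frac{1}{2647}\right) = \frac{1137}{2647}$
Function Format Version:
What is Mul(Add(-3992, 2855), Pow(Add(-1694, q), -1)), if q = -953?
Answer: Rational(1137, 2647) ≈ 0.42954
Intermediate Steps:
Mul(Add(-3992, 2855), Pow(Add(-1694, q), -1)) = Mul(Add(-3992, 2855), Pow(Add(-1694, -953), -1)) = Mul(-1137, Pow(-2647, -1)) = Mul(-1137, Rational(-1, 2647)) = Rational(1137, 2647)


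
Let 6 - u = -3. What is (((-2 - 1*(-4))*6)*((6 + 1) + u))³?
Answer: 7077888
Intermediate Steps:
u = 9 (u = 6 - 1*(-3) = 6 + 3 = 9)
(((-2 - 1*(-4))*6)*((6 + 1) + u))³ = (((-2 - 1*(-4))*6)*((6 + 1) + 9))³ = (((-2 + 4)*6)*(7 + 9))³ = ((2*6)*16)³ = (12*16)³ = 192³ = 7077888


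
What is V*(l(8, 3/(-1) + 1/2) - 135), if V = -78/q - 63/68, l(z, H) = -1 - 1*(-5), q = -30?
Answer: -74539/340 ≈ -219.23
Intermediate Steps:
l(z, H) = 4 (l(z, H) = -1 + 5 = 4)
V = 569/340 (V = -78/(-30) - 63/68 = -78*(-1/30) - 63*1/68 = 13/5 - 63/68 = 569/340 ≈ 1.6735)
V*(l(8, 3/(-1) + 1/2) - 135) = 569*(4 - 135)/340 = (569/340)*(-131) = -74539/340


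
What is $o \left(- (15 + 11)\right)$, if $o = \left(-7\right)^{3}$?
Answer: $8918$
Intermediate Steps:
$o = -343$
$o \left(- (15 + 11)\right) = - 343 \left(- (15 + 11)\right) = - 343 \left(\left(-1\right) 26\right) = \left(-343\right) \left(-26\right) = 8918$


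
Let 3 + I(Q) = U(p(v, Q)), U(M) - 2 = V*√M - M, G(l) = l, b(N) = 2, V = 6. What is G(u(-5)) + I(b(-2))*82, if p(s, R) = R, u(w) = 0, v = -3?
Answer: -246 + 492*√2 ≈ 449.79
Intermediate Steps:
U(M) = 2 - M + 6*√M (U(M) = 2 + (6*√M - M) = 2 + (-M + 6*√M) = 2 - M + 6*√M)
I(Q) = -1 - Q + 6*√Q (I(Q) = -3 + (2 - Q + 6*√Q) = -1 - Q + 6*√Q)
G(u(-5)) + I(b(-2))*82 = 0 + (-1 - 1*2 + 6*√2)*82 = 0 + (-1 - 2 + 6*√2)*82 = 0 + (-3 + 6*√2)*82 = 0 + (-246 + 492*√2) = -246 + 492*√2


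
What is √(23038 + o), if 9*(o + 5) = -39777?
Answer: 4*√10470/3 ≈ 136.43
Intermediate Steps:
o = -13274/3 (o = -5 + (⅑)*(-39777) = -5 - 13259/3 = -13274/3 ≈ -4424.7)
√(23038 + o) = √(23038 - 13274/3) = √(55840/3) = 4*√10470/3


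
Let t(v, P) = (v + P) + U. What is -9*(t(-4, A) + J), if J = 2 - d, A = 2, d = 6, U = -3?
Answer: 81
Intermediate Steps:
t(v, P) = -3 + P + v (t(v, P) = (v + P) - 3 = (P + v) - 3 = -3 + P + v)
J = -4 (J = 2 - 1*6 = 2 - 6 = -4)
-9*(t(-4, A) + J) = -9*((-3 + 2 - 4) - 4) = -9*(-5 - 4) = -9*(-9) = 81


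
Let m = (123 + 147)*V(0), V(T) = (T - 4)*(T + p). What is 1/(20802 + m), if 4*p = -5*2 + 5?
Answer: 1/22152 ≈ 4.5143e-5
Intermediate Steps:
p = -5/4 (p = (-5*2 + 5)/4 = (-10 + 5)/4 = (¼)*(-5) = -5/4 ≈ -1.2500)
V(T) = (-4 + T)*(-5/4 + T) (V(T) = (T - 4)*(T - 5/4) = (-4 + T)*(-5/4 + T))
m = 1350 (m = (123 + 147)*(5 + 0² - 21/4*0) = 270*(5 + 0 + 0) = 270*5 = 1350)
1/(20802 + m) = 1/(20802 + 1350) = 1/22152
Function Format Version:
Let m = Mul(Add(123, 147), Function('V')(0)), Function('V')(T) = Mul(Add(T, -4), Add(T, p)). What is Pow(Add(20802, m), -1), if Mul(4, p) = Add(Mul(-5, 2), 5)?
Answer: Rational(1, 22152) ≈ 4.5143e-5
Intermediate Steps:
p = Rational(-5, 4) (p = Mul(Rational(1, 4), Add(Mul(-5, 2), 5)) = Mul(Rational(1, 4), Add(-10, 5)) = Mul(Rational(1, 4), -5) = Rational(-5, 4) ≈ -1.2500)
Function('V')(T) = Mul(Add(-4, T), Add(Rational(-5, 4), T)) (Function('V')(T) = Mul(Add(T, -4), Add(T, Rational(-5, 4))) = Mul(Add(-4, T), Add(Rational(-5, 4), T)))
m = 1350 (m = Mul(Add(123, 147), Add(5, Pow(0, 2), Mul(Rational(-21, 4), 0))) = Mul(270, Add(5, 0, 0)) = Mul(270, 5) = 1350)
Pow(Add(20802, m), -1) = Pow(Add(20802, 1350), -1) = Pow(22152, -1) = Rational(1, 22152)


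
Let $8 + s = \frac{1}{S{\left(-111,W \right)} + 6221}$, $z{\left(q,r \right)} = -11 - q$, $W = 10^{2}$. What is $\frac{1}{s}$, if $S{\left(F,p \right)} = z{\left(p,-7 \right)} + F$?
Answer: $- \frac{5999}{47991} \approx -0.125$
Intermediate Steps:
$W = 100$
$S{\left(F,p \right)} = -11 + F - p$ ($S{\left(F,p \right)} = \left(-11 - p\right) + F = -11 + F - p$)
$s = - \frac{47991}{5999}$ ($s = -8 + \frac{1}{\left(-11 - 111 - 100\right) + 6221} = -8 + \frac{1}{-222 + 6221} = -8 + \frac{1}{5999} = - \frac{47991}{5999} \approx -7.9998$)
$\frac{1}{s} = \frac{1}{- \frac{47991}{5999}} = - \frac{5999}{47991}$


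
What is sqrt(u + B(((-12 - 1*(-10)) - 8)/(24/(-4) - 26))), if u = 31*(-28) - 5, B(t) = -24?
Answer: I*sqrt(897) ≈ 29.95*I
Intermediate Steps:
u = -873 (u = -868 - 5 = -873)
sqrt(u + B(((-12 - 1*(-10)) - 8)/(24/(-4) - 26))) = sqrt(-873 - 24) = sqrt(-897) = I*sqrt(897)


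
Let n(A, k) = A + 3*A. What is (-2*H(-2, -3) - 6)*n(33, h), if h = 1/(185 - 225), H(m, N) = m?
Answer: -264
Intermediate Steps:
h = -1/40 (h = 1/(-40) = -1/40 ≈ -0.025000)
n(A, k) = 4*A
(-2*H(-2, -3) - 6)*n(33, h) = (-2*(-2) - 6)*(4*33) = (4 - 6)*132 = -2*132 = -264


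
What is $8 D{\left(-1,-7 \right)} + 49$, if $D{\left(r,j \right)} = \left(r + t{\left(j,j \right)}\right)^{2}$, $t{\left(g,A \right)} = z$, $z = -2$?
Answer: $121$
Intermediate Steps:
$t{\left(g,A \right)} = -2$
$D{\left(r,j \right)} = \left(-2 + r\right)^{2}$ ($D{\left(r,j \right)} = \left(r - 2\right)^{2} = \left(-2 + r\right)^{2}$)
$8 D{\left(-1,-7 \right)} + 49 = 8 \left(-2 - 1\right)^{2} + 49 = 8 \left(-3\right)^{2} + 49 = 8 \cdot 9 + 49 = 72 + 49 = 121$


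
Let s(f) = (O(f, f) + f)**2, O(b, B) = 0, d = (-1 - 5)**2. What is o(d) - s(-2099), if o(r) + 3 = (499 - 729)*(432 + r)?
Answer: -4513444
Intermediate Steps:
d = 36 (d = (-6)**2 = 36)
o(r) = -99363 - 230*r (o(r) = -3 + (499 - 729)*(432 + r) = -3 - 230*(432 + r) = -3 + (-99360 - 230*r) = -99363 - 230*r)
s(f) = f**2 (s(f) = (0 + f)**2 = f**2)
o(d) - s(-2099) = (-99363 - 230*36) - 1*(-2099)**2 = (-99363 - 8280) - 1*4405801 = -107643 - 4405801 = -4513444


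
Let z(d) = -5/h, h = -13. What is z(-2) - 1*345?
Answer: -4480/13 ≈ -344.62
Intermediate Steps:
z(d) = 5/13 (z(d) = -5/(-13) = -5*(-1/13) = 5/13)
z(-2) - 1*345 = 5/13 - 1*345 = 5/13 - 345 = -4480/13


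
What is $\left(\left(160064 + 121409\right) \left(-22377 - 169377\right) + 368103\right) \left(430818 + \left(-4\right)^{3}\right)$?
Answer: $-23249174178746406$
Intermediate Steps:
$\left(\left(160064 + 121409\right) \left(-22377 - 169377\right) + 368103\right) \left(430818 + \left(-4\right)^{3}\right) = \left(281473 \left(-191754\right) + 368103\right) \left(430818 - 64\right) = \left(-53973573642 + 368103\right) 430754 = \left(-53973205539\right) 430754 = -23249174178746406$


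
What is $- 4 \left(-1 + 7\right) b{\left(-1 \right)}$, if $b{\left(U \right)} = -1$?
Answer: $24$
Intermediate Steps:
$- 4 \left(-1 + 7\right) b{\left(-1 \right)} = - 4 \left(-1 + 7\right) \left(-1\right) = \left(-4\right) 6 \left(-1\right) = \left(-24\right) \left(-1\right) = 24$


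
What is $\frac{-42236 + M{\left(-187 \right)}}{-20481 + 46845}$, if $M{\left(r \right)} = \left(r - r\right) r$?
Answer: $- \frac{10559}{6591} \approx -1.602$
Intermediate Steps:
$M{\left(r \right)} = 0$ ($M{\left(r \right)} = 0 r = 0$)
$\frac{-42236 + M{\left(-187 \right)}}{-20481 + 46845} = \frac{-42236 + 0}{-20481 + 46845} = - \frac{42236}{26364} = \left(-42236\right) \frac{1}{26364} = - \frac{10559}{6591}$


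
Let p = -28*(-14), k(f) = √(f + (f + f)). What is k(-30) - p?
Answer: -392 + 3*I*√10 ≈ -392.0 + 9.4868*I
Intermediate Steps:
k(f) = √3*√f (k(f) = √(f + 2*f) = √(3*f) = √3*√f)
p = 392
k(-30) - p = √3*√(-30) - 1*392 = √3*(I*√30) - 392 = 3*I*√10 - 392 = -392 + 3*I*√10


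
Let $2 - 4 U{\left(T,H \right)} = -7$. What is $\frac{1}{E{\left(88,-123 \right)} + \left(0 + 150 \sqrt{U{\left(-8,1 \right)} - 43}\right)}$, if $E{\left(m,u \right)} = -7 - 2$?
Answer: $- \frac{1}{101884} - \frac{25 i \sqrt{163}}{305652} \approx -9.8151 \cdot 10^{-6} - 0.0010443 i$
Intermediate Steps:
$E{\left(m,u \right)} = -9$
$U{\left(T,H \right)} = \frac{9}{4}$ ($U{\left(T,H \right)} = \frac{1}{2} - - \frac{7}{4} = \frac{1}{2} + \frac{7}{4} = \frac{9}{4}$)
$\frac{1}{E{\left(88,-123 \right)} + \left(0 + 150 \sqrt{U{\left(-8,1 \right)} - 43}\right)} = \frac{1}{-9 + \left(0 + 150 \sqrt{\frac{9}{4} - 43}\right)} = \frac{1}{-9 + \left(0 + 150 \sqrt{- \frac{163}{4}}\right)} = \frac{1}{-9 + \left(0 + 150 \frac{i \sqrt{163}}{2}\right)} = \frac{1}{-9 + \left(0 + 75 i \sqrt{163}\right)} = \frac{1}{-9 + 75 i \sqrt{163}}$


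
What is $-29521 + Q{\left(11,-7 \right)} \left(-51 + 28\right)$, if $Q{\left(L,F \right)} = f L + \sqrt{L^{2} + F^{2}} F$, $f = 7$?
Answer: $-31292 + 161 \sqrt{170} \approx -29193.0$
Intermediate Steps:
$Q{\left(L,F \right)} = 7 L + F \sqrt{F^{2} + L^{2}}$ ($Q{\left(L,F \right)} = 7 L + \sqrt{L^{2} + F^{2}} F = 7 L + \sqrt{F^{2} + L^{2}} F = 7 L + F \sqrt{F^{2} + L^{2}}$)
$-29521 + Q{\left(11,-7 \right)} \left(-51 + 28\right) = -29521 + \left(7 \cdot 11 - 7 \sqrt{\left(-7\right)^{2} + 11^{2}}\right) \left(-51 + 28\right) = -29521 + \left(77 - 7 \sqrt{49 + 121}\right) \left(-23\right) = -29521 + \left(77 - 7 \sqrt{170}\right) \left(-23\right) = -29521 - \left(1771 - 161 \sqrt{170}\right) = -31292 + 161 \sqrt{170}$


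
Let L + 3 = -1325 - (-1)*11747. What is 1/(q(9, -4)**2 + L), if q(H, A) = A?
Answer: 1/10435 ≈ 9.5831e-5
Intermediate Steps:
L = 10419 (L = -3 + (-1325 - (-1)*11747) = -3 + (-1325 - 1*(-11747)) = -3 + (-1325 + 11747) = -3 + 10422 = 10419)
1/(q(9, -4)**2 + L) = 1/((-4)**2 + 10419) = 1/(16 + 10419) = 1/10435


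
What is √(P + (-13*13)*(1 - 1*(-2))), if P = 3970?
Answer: √3463 ≈ 58.847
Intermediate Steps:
√(P + (-13*13)*(1 - 1*(-2))) = √(3970 + (-13*13)*(1 - 1*(-2))) = √(3970 - 169*(1 + 2)) = √(3970 - 169*3) = √(3970 - 507) = √3463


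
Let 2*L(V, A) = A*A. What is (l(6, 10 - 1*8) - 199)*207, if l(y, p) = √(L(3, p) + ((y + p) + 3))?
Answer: -41193 + 207*√13 ≈ -40447.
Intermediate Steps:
L(V, A) = A²/2 (L(V, A) = (A*A)/2 = A²/2)
l(y, p) = √(3 + p + y + p²/2) (l(y, p) = √(p²/2 + ((y + p) + 3)) = √(p²/2 + ((p + y) + 3)) = √(p²/2 + (3 + p + y)) = √(3 + p + y + p²/2))
(l(6, 10 - 1*8) - 199)*207 = (√(12 + 2*(10 - 1*8)² + 4*(10 - 1*8) + 4*6)/2 - 199)*207 = (√(12 + 2*(10 - 8)² + 4*(10 - 8) + 24)/2 - 199)*207 = (√(12 + 2*2² + 4*2 + 24)/2 - 199)*207 = (√(12 + 2*4 + 8 + 24)/2 - 199)*207 = (√(12 + 8 + 8 + 24)/2 - 199)*207 = (√52/2 - 199)*207 = ((2*√13)/2 - 199)*207 = (√13 - 199)*207 = (-199 + √13)*207 = -41193 + 207*√13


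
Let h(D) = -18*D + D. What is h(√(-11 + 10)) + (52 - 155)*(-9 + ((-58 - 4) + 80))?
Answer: -927 - 17*I ≈ -927.0 - 17.0*I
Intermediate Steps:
h(D) = -17*D
h(√(-11 + 10)) + (52 - 155)*(-9 + ((-58 - 4) + 80)) = -17*√(-11 + 10) + (52 - 155)*(-9 + ((-58 - 4) + 80)) = -17*I - 103*(-9 + (-62 + 80)) = -17*I - 103*(-9 + 18) = -17*I - 103*9 = -17*I - 927 = -927 - 17*I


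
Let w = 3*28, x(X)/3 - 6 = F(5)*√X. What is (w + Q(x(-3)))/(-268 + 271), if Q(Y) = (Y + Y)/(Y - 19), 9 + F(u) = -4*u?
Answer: 2*(-8*I + 1247*√3)/(-I + 87*√3) ≈ 28.666 + 0.084055*I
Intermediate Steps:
F(u) = -9 - 4*u
x(X) = 18 - 87*√X (x(X) = 18 + 3*((-9 - 4*5)*√X) = 18 + 3*((-9 - 20)*√X) = 18 + 3*(-29*√X) = 18 - 87*√X)
Q(Y) = 2*Y/(-19 + Y) (Q(Y) = (2*Y)/(-19 + Y) = 2*Y/(-19 + Y))
w = 84
(w + Q(x(-3)))/(-268 + 271) = (84 + 2*(18 - 87*I*√3)/(-19 + (18 - 87*I*√3)))/(-268 + 271) = (84 + 2*(18 - 87*I*√3)/(-19 + (18 - 87*I*√3)))/3 = (84 + 2*(18 - 87*I*√3)/(-19 + (18 - 87*I*√3)))*(⅓) = (84 + 2*(18 - 87*I*√3)/(-1 - 87*I*√3))*(⅓) = 28 + 2*(18 - 87*I*√3)/(3*(-1 - 87*I*√3))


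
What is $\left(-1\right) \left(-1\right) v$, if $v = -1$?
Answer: $-1$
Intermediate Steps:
$\left(-1\right) \left(-1\right) v = \left(-1\right) \left(-1\right) \left(-1\right) = 1 \left(-1\right) = -1$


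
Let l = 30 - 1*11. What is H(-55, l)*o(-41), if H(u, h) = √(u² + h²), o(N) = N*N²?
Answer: -68921*√3386 ≈ -4.0105e+6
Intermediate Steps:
o(N) = N³
l = 19 (l = 30 - 11 = 19)
H(u, h) = √(h² + u²)
H(-55, l)*o(-41) = √(19² + (-55)²)*(-41)³ = √(361 + 3025)*(-68921) = √3386*(-68921) = -68921*√3386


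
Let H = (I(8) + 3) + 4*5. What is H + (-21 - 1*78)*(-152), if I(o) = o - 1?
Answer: 15078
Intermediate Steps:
I(o) = -1 + o
H = 30 (H = ((-1 + 8) + 3) + 4*5 = (7 + 3) + 20 = 10 + 20 = 30)
H + (-21 - 1*78)*(-152) = 30 + (-21 - 1*78)*(-152) = 30 + (-21 - 78)*(-152) = 30 - 99*(-152) = 30 + 15048 = 15078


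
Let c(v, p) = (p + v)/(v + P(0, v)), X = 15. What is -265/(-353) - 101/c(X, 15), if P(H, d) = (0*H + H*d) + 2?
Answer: -598151/10590 ≈ -56.483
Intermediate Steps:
P(H, d) = 2 + H*d (P(H, d) = (0 + H*d) + 2 = H*d + 2 = 2 + H*d)
c(v, p) = (p + v)/(2 + v) (c(v, p) = (p + v)/(v + (2 + 0*v)) = (p + v)/(v + (2 + 0)) = (p + v)/(v + 2) = (p + v)/(2 + v))
-265/(-353) - 101/c(X, 15) = -265/(-353) - 101*(2 + 15)/(15 + 15) = -265*(-1/353) - 101/(30/17) = 265/353 - 101/((1/17)*30) = 265/353 - 101/30/17 = 265/353 - 101*17/30 = 265/353 - 1717/30 = -598151/10590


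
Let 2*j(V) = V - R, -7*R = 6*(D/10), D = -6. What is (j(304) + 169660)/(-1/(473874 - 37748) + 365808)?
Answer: 2592076065786/5583843293245 ≈ 0.46421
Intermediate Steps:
R = 18/35 (R = -6*(-6/10)/7 = -6*(-6*⅒)/7 = -6*(-3)/(7*5) = -⅐*(-18/5) = 18/35 ≈ 0.51429)
j(V) = -9/35 + V/2 (j(V) = (V - 1*18/35)/2 = (V - 18/35)/2 = (-18/35 + V)/2 = -9/35 + V/2)
(j(304) + 169660)/(-1/(473874 - 37748) + 365808) = ((-9/35 + (½)*304) + 169660)/(-1/(473874 - 37748) + 365808) = ((-9/35 + 152) + 169660)/(-1/436126 + 365808) = (5311/35 + 169660)/(-1*1/436126 + 365808) = 5943411/(35*(-1/436126 + 365808)) = 5943411/(35*(159538379807/436126)) = (5943411/35)*(436126/159538379807) = 2592076065786/5583843293245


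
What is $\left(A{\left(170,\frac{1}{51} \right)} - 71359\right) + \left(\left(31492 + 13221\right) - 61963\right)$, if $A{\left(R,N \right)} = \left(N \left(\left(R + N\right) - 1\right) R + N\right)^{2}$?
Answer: $\frac{5356709128}{23409} \approx 2.2883 \cdot 10^{5}$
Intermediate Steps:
$A{\left(R,N \right)} = \left(N + N R \left(-1 + N + R\right)\right)^{2}$ ($A{\left(R,N \right)} = \left(N \left(\left(N + R\right) - 1\right) R + N\right)^{2} = \left(N \left(-1 + N + R\right) R + N\right)^{2} = \left(N R \left(-1 + N + R\right) + N\right)^{2} = \left(N + N R \left(-1 + N + R\right)\right)^{2}$)
$\left(A{\left(170,\frac{1}{51} \right)} - 71359\right) + \left(\left(31492 + 13221\right) - 61963\right) = \left(\left(\frac{1}{51}\right)^{2} \left(1 + 170^{2} - 170 + \frac{1}{51} \cdot 170\right)^{2} - 71359\right) + \left(\left(31492 + 13221\right) - 61963\right) = \left(\frac{\left(1 + 28900 - 170 + \frac{1}{51} \cdot 170\right)^{2}}{2601} - 71359\right) + \left(44713 - 61963\right) = \left(\frac{\left(1 + 28900 - 170 + \frac{10}{3}\right)^{2}}{2601} - 71359\right) - 17250 = \left(\frac{\left(\frac{86203}{3}\right)^{2}}{2601} - 71359\right) - 17250 = \left(\frac{1}{2601} \cdot \frac{7430957209}{9} - 71359\right) - 17250 = \left(\frac{7430957209}{23409} - 71359\right) - 17250 = \frac{5760514378}{23409} - 17250 = \frac{5356709128}{23409}$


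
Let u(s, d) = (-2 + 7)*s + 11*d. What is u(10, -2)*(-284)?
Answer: -7952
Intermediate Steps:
u(s, d) = 5*s + 11*d
u(10, -2)*(-284) = (5*10 + 11*(-2))*(-284) = (50 - 22)*(-284) = 28*(-284) = -7952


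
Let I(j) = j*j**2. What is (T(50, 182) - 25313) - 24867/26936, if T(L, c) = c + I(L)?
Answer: 2690046517/26936 ≈ 99868.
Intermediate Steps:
I(j) = j**3
T(L, c) = c + L**3
(T(50, 182) - 25313) - 24867/26936 = ((182 + 50**3) - 25313) - 24867/26936 = ((182 + 125000) - 25313) - 24867*1/26936 = (125182 - 25313) - 24867/26936 = 99869 - 24867/26936 = 2690046517/26936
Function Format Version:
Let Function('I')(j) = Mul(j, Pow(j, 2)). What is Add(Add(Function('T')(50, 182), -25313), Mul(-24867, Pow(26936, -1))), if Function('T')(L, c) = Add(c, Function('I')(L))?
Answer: Rational(2690046517, 26936) ≈ 99868.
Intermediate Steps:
Function('I')(j) = Pow(j, 3)
Function('T')(L, c) = Add(c, Pow(L, 3))
Add(Add(Function('T')(50, 182), -25313), Mul(-24867, Pow(26936, -1))) = Add(Add(Add(182, Pow(50, 3)), -25313), Mul(-24867, Pow(26936, -1))) = Add(Add(Add(182, 125000), -25313), Mul(-24867, Rational(1, 26936))) = Add(Add(125182, -25313), Rational(-24867, 26936)) = Add(99869, Rational(-24867, 26936)) = Rational(2690046517, 26936)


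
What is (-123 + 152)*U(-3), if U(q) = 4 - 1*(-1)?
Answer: 145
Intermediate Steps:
U(q) = 5 (U(q) = 4 + 1 = 5)
(-123 + 152)*U(-3) = (-123 + 152)*5 = 29*5 = 145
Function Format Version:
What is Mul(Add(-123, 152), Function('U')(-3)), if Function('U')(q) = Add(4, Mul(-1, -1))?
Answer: 145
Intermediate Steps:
Function('U')(q) = 5 (Function('U')(q) = Add(4, 1) = 5)
Mul(Add(-123, 152), Function('U')(-3)) = Mul(Add(-123, 152), 5) = Mul(29, 5) = 145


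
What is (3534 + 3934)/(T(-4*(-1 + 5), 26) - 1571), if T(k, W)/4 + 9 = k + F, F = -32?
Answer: -7468/1799 ≈ -4.1512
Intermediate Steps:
T(k, W) = -164 + 4*k (T(k, W) = -36 + 4*(k - 32) = -36 + 4*(-32 + k) = -36 + (-128 + 4*k) = -164 + 4*k)
(3534 + 3934)/(T(-4*(-1 + 5), 26) - 1571) = (3534 + 3934)/((-164 + 4*(-4*(-1 + 5))) - 1571) = 7468/((-164 + 4*(-4*4)) - 1571) = 7468/((-164 + 4*(-16)) - 1571) = 7468/((-164 - 64) - 1571) = 7468/(-228 - 1571) = 7468/(-1799) = 7468*(-1/1799) = -7468/1799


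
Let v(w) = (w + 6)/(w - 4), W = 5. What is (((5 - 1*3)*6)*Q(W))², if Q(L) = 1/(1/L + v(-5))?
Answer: 18225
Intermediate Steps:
v(w) = (6 + w)/(-4 + w)
Q(L) = 1/(-⅑ + 1/L) (Q(L) = 1/(1/L + (6 - 5)/(-4 - 5)) = 1/(1/L + 1/(-9)) = 1/(1/L - ⅑*1) = 1/(1/L - ⅑) = 1/(-⅑ + 1/L))
(((5 - 1*3)*6)*Q(W))² = (((5 - 1*3)*6)*(-9*5/(-9 + 5)))² = (((5 - 3)*6)*(-9*5/(-4)))² = ((2*6)*(-9*5*(-¼)))² = (12*(45/4))² = 135² = 18225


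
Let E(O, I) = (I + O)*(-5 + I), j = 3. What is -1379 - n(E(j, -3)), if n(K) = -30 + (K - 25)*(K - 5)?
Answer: -1474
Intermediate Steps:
E(O, I) = (-5 + I)*(I + O)
n(K) = -30 + (-25 + K)*(-5 + K)
-1379 - n(E(j, -3)) = -1379 - (95 + ((-3)² - 5*(-3) - 5*3 - 3*3)² - 30*((-3)² - 5*(-3) - 5*3 - 3*3)) = -1379 - (95 + (9 + 15 - 15 - 9)² - 30*(9 + 15 - 15 - 9)) = -1379 - (95 + 0² - 30*0) = -1379 - (95 + 0 + 0) = -1379 - 1*95 = -1379 - 95 = -1474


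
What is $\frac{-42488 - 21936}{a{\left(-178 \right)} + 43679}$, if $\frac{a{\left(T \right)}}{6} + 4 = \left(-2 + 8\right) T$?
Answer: $- \frac{64424}{37247} \approx -1.7296$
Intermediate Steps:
$a{\left(T \right)} = -24 + 36 T$ ($a{\left(T \right)} = -24 + 6 \left(-2 + 8\right) T = -24 + 6 \cdot 6 T = -24 + 36 T$)
$\frac{-42488 - 21936}{a{\left(-178 \right)} + 43679} = \frac{-42488 - 21936}{\left(-24 + 36 \left(-178\right)\right) + 43679} = - \frac{64424}{\left(-24 - 6408\right) + 43679} = - \frac{64424}{-6432 + 43679} = - \frac{64424}{37247}$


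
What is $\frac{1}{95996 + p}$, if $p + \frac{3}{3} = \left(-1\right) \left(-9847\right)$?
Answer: $\frac{1}{105842} \approx 9.448 \cdot 10^{-6}$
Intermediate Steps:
$p = 9846$ ($p = -1 - -9847 = -1 + 9847 = 9846$)
$\frac{1}{95996 + p} = \frac{1}{95996 + 9846} = \frac{1}{105842}$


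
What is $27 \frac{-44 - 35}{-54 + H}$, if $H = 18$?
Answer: $\frac{237}{4} \approx 59.25$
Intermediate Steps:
$27 \frac{-44 - 35}{-54 + H} = 27 \frac{-44 - 35}{-54 + 18} = 27 \left(- \frac{79}{-36}\right) = 27 \left(\left(-79\right) \left(- \frac{1}{36}\right)\right) = 27 \cdot \frac{79}{36} = \frac{237}{4}$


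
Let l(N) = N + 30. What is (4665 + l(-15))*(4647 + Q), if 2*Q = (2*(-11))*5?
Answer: 21490560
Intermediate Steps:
l(N) = 30 + N
Q = -55 (Q = ((2*(-11))*5)/2 = (-22*5)/2 = (½)*(-110) = -55)
(4665 + l(-15))*(4647 + Q) = (4665 + (30 - 15))*(4647 - 55) = (4665 + 15)*4592 = 4680*4592 = 21490560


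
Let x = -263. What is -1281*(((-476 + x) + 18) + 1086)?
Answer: -467565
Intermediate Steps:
-1281*(((-476 + x) + 18) + 1086) = -1281*(((-476 - 263) + 18) + 1086) = -1281*((-739 + 18) + 1086) = -1281*(-721 + 1086) = -1281*365 = -467565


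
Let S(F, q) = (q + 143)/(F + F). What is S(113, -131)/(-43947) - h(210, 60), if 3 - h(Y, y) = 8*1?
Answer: 8276683/1655337 ≈ 5.0000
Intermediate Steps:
S(F, q) = (143 + q)/(2*F) (S(F, q) = (143 + q)/((2*F)) = (143 + q)*(1/(2*F)) = (143 + q)/(2*F))
h(Y, y) = -5 (h(Y, y) = 3 - 8 = -5)
S(113, -131)/(-43947) - h(210, 60) = ((½)*(143 - 131)/113)/(-43947) - 1*(-5) = ((½)*(1/113)*12)*(-1/43947) + 5 = (6/113)*(-1/43947) + 5 = -2/1655337 + 5 = 8276683/1655337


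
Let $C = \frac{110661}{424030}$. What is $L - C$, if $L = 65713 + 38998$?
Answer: $\frac{44400494669}{424030} \approx 1.0471 \cdot 10^{5}$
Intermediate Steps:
$L = 104711$
$C = \frac{110661}{424030}$ ($C = 110661 \cdot \frac{1}{424030} = \frac{110661}{424030} \approx 0.26097$)
$L - C = 104711 - \frac{110661}{424030} = \frac{44400494669}{424030}$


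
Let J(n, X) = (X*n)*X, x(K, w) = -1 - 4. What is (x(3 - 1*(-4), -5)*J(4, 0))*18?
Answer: 0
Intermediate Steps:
x(K, w) = -5
J(n, X) = n*X²
(x(3 - 1*(-4), -5)*J(4, 0))*18 = -20*0²*18 = -20*0*18 = -5*0*18 = 0*18 = 0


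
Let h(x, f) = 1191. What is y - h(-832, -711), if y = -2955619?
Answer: -2956810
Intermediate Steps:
y - h(-832, -711) = -2955619 - 1*1191 = -2955619 - 1191 = -2956810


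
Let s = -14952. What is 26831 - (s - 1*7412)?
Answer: 49195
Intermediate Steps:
26831 - (s - 1*7412) = 26831 - (-14952 - 1*7412) = 26831 - (-14952 - 7412) = 26831 - 1*(-22364) = 26831 + 22364 = 49195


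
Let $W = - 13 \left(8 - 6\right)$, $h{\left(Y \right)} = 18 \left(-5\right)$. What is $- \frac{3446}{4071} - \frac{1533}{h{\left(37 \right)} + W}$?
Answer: $\frac{5841107}{472236} \approx 12.369$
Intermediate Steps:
$h{\left(Y \right)} = -90$
$W = -26$ ($W = - 13 \cdot 2 = \left(-1\right) 26 = -26$)
$- \frac{3446}{4071} - \frac{1533}{h{\left(37 \right)} + W} = - \frac{3446}{4071} - \frac{1533}{-90 - 26} = \left(-3446\right) \frac{1}{4071} - \frac{1533}{-116} = - \frac{3446}{4071} - - \frac{1533}{116} = - \frac{3446}{4071} + \frac{1533}{116} = \frac{5841107}{472236}$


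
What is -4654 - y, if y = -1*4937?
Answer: 283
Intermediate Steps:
y = -4937
-4654 - y = -4654 - 1*(-4937) = -4654 + 4937 = 283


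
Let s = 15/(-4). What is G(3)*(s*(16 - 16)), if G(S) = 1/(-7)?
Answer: 0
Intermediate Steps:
s = -15/4 (s = 15*(-¼) = -15/4 ≈ -3.7500)
G(S) = -⅐
G(3)*(s*(16 - 16)) = -(-15)*(16 - 16)/28 = -(-15)*0/28 = -⅐*0 = 0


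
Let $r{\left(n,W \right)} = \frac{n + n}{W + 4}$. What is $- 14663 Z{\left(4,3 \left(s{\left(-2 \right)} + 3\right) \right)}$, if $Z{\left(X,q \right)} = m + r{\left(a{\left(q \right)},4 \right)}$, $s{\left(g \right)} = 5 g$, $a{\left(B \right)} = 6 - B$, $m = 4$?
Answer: $- \frac{630509}{4} \approx -1.5763 \cdot 10^{5}$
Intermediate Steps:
$r{\left(n,W \right)} = \frac{2 n}{4 + W}$
$Z{\left(X,q \right)} = \frac{11}{2} - \frac{q}{4}$ ($Z{\left(X,q \right)} = 4 + \frac{2 \left(6 - q\right)}{4 + 4} = 4 + \frac{2 \left(6 - q\right)}{8} = 4 + 2 \left(6 - q\right) \frac{1}{8} = 4 - \left(- \frac{3}{2} + \frac{q}{4}\right) = \frac{11}{2} - \frac{q}{4}$)
$- 14663 Z{\left(4,3 \left(s{\left(-2 \right)} + 3\right) \right)} = - 14663 \left(\frac{11}{2} - \frac{3 \left(5 \left(-2\right) + 3\right)}{4}\right) = - 14663 \left(\frac{11}{2} - \frac{3 \left(-10 + 3\right)}{4}\right) = - 14663 \left(\frac{11}{2} - \frac{3 \left(-7\right)}{4}\right) = - 14663 \left(\frac{11}{2} - - \frac{21}{4}\right) = - 14663 \left(\frac{11}{2} + \frac{21}{4}\right) = \left(-14663\right) \frac{43}{4} = - \frac{630509}{4}$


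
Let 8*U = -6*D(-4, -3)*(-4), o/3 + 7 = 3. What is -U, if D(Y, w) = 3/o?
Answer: ¾ ≈ 0.75000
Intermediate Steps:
o = -12 (o = -21 + 3*3 = -21 + 9 = -12)
D(Y, w) = -¼ (D(Y, w) = 3/(-12) = 3*(-1/12) = -¼)
U = -¾ (U = (-6*(-¼)*(-4))/8 = ((3/2)*(-4))/8 = (⅛)*(-6) = -¾ ≈ -0.75000)
-U = -1*(-¾) = ¾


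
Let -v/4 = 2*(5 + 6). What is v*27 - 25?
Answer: -2401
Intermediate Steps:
v = -88 (v = -8*(5 + 6) = -8*11 = -4*22 = -88)
v*27 - 25 = -88*27 - 25 = -2376 - 25 = -2401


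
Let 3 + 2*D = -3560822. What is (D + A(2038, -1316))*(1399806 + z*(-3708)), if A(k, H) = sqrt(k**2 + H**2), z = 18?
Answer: -2373400248075 + 13330620*sqrt(58853) ≈ -2.3702e+12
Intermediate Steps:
D = -3560825/2 (D = -3/2 + (1/2)*(-3560822) = -3/2 - 1780411 = -3560825/2 ≈ -1.7804e+6)
A(k, H) = sqrt(H**2 + k**2)
(D + A(2038, -1316))*(1399806 + z*(-3708)) = (-3560825/2 + sqrt((-1316)**2 + 2038**2))*(1399806 + 18*(-3708)) = (-3560825/2 + sqrt(1731856 + 4153444))*(1399806 - 66744) = (-3560825/2 + sqrt(5885300))*1333062 = (-3560825/2 + 10*sqrt(58853))*1333062 = -2373400248075 + 13330620*sqrt(58853)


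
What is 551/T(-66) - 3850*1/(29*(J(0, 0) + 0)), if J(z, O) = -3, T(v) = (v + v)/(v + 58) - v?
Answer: 81236/1595 ≈ 50.932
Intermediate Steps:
T(v) = -v + 2*v/(58 + v) (T(v) = (2*v)/(58 + v) - v = 2*v/(58 + v) - v = -v + 2*v/(58 + v))
551/T(-66) - 3850*1/(29*(J(0, 0) + 0)) = 551/((-1*(-66)*(56 - 66)/(58 - 66))) - 3850*1/(29*(-3 + 0)) = 551/((-1*(-66)*(-10)/(-8))) - 3850/((-3*29)) = 551/((-1*(-66)*(-⅛)*(-10))) - 3850/(-87) = 551/(165/2) - 3850*(-1/87) = 551*(2/165) + 3850/87 = 1102/165 + 3850/87 = 81236/1595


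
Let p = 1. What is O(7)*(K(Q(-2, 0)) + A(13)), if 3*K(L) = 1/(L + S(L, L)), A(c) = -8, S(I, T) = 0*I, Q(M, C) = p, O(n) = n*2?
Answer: -322/3 ≈ -107.33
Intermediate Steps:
O(n) = 2*n
Q(M, C) = 1
S(I, T) = 0
K(L) = 1/(3*L) (K(L) = 1/(3*(L + 0)) = 1/(3*L))
O(7)*(K(Q(-2, 0)) + A(13)) = (2*7)*((1/3)/1 - 8) = 14*((1/3)*1 - 8) = 14*(1/3 - 8) = 14*(-23/3) = -322/3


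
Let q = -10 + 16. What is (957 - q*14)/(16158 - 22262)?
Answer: -873/6104 ≈ -0.14302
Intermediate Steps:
q = 6
(957 - q*14)/(16158 - 22262) = (957 - 1*6*14)/(16158 - 22262) = (957 - 6*14)/(-6104) = (957 - 84)*(-1/6104) = 873*(-1/6104) = -873/6104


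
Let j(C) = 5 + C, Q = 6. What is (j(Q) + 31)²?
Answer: 1764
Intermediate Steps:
(j(Q) + 31)² = ((5 + 6) + 31)² = (11 + 31)² = 42² = 1764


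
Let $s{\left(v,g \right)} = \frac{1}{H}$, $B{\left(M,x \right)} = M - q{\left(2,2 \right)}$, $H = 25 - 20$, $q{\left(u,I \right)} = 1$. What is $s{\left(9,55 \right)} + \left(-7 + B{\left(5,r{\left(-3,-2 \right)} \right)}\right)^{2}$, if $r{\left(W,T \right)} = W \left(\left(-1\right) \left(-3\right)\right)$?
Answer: $\frac{46}{5} \approx 9.2$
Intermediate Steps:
$H = 5$ ($H = 25 - 20 = 5$)
$r{\left(W,T \right)} = 3 W$ ($r{\left(W,T \right)} = W 3 = 3 W$)
$B{\left(M,x \right)} = -1 + M$ ($B{\left(M,x \right)} = M - 1 = -1 + M$)
$s{\left(v,g \right)} = \frac{1}{5}$
$s{\left(9,55 \right)} + \left(-7 + B{\left(5,r{\left(-3,-2 \right)} \right)}\right)^{2} = \frac{1}{5} + \left(-7 + \left(-1 + 5\right)\right)^{2} = \frac{1}{5} + \left(-7 + 4\right)^{2} = \frac{1}{5} + \left(-3\right)^{2} = \frac{1}{5} + 9 = \frac{46}{5}$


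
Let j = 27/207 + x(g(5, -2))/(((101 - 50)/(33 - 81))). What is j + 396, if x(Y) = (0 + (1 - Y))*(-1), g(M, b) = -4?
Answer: 156727/391 ≈ 400.84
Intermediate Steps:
x(Y) = -1 + Y (x(Y) = (1 - Y)*(-1) = -1 + Y)
j = 1891/391 (j = 27/207 + (-1 - 4)/(((101 - 50)/(33 - 81))) = 27*(1/207) - 5/(51/(-48)) = 3/23 - 5/(51*(-1/48)) = 3/23 - 5/(-17/16) = 3/23 - 5*(-16/17) = 3/23 + 80/17 = 1891/391 ≈ 4.8363)
j + 396 = 1891/391 + 396 = 156727/391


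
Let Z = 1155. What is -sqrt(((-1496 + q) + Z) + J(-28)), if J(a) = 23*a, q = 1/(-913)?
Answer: -I*sqrt(821066378)/913 ≈ -31.385*I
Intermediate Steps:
q = -1/913 ≈ -0.0010953
-sqrt(((-1496 + q) + Z) + J(-28)) = -sqrt(((-1496 - 1/913) + 1155) + 23*(-28)) = -sqrt((-1365849/913 + 1155) - 644) = -sqrt(-311334/913 - 644) = -sqrt(-899306/913) = -I*sqrt(821066378)/913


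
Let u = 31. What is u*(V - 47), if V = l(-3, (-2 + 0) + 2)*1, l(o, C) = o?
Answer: -1550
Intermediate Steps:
V = -3 (V = -3*1 = -3)
u*(V - 47) = 31*(-3 - 47) = 31*(-50) = -1550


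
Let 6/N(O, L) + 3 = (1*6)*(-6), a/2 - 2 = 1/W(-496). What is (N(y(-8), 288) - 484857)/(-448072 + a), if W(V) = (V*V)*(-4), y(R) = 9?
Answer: 281940732416/260548120391 ≈ 1.0821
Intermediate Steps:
W(V) = -4*V² (W(V) = V²*(-4) = -4*V²)
a = 1968127/492032 (a = 4 + 2/((-4*(-496)²)) = 4 + 2/((-4*246016)) = 4 + 2/(-984064) = 4 + 2*(-1/984064) = 4 - 1/492032 = 1968127/492032 ≈ 4.0000)
N(O, L) = -2/13 (N(O, L) = 6/(-3 + (1*6)*(-6)) = 6/(-3 + 6*(-6)) = 6/(-3 - 36) = 6/(-39) = 6*(-1/39) = -2/13)
(N(y(-8), 288) - 484857)/(-448072 + a) = (-2/13 - 484857)/(-448072 + 1968127/492032) = -6303143/(13*(-220463794177/492032)) = -6303143/13*(-492032/220463794177) = 281940732416/260548120391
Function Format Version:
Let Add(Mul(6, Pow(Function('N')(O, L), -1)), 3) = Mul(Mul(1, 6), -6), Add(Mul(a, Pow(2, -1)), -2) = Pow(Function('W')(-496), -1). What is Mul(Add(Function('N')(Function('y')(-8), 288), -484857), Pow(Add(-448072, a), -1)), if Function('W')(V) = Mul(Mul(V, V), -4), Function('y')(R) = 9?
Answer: Rational(281940732416, 260548120391) ≈ 1.0821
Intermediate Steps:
Function('W')(V) = Mul(-4, Pow(V, 2)) (Function('W')(V) = Mul(Pow(V, 2), -4) = Mul(-4, Pow(V, 2)))
a = Rational(1968127, 492032) (a = Add(4, Mul(2, Pow(Mul(-4, Pow(-496, 2)), -1))) = Add(4, Mul(2, Pow(Mul(-4, 246016), -1))) = Add(4, Mul(2, Pow(-984064, -1))) = Add(4, Mul(2, Rational(-1, 984064))) = Add(4, Rational(-1, 492032)) = Rational(1968127, 492032) ≈ 4.0000)
Function('N')(O, L) = Rational(-2, 13) (Function('N')(O, L) = Mul(6, Pow(Add(-3, Mul(Mul(1, 6), -6)), -1)) = Mul(6, Pow(Add(-3, Mul(6, -6)), -1)) = Mul(6, Pow(Add(-3, -36), -1)) = Mul(6, Pow(-39, -1)) = Mul(6, Rational(-1, 39)) = Rational(-2, 13))
Mul(Add(Function('N')(Function('y')(-8), 288), -484857), Pow(Add(-448072, a), -1)) = Mul(Add(Rational(-2, 13), -484857), Pow(Add(-448072, Rational(1968127, 492032)), -1)) = Mul(Rational(-6303143, 13), Pow(Rational(-220463794177, 492032), -1)) = Mul(Rational(-6303143, 13), Rational(-492032, 220463794177)) = Rational(281940732416, 260548120391)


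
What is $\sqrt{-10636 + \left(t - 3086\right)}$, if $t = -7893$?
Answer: $i \sqrt{21615} \approx 147.02 i$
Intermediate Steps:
$\sqrt{-10636 + \left(t - 3086\right)} = \sqrt{-10636 - 10979} = \sqrt{-21615} = i \sqrt{21615}$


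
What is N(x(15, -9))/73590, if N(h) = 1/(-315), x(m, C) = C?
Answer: -1/23180850 ≈ -4.3139e-8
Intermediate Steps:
N(h) = -1/315
N(x(15, -9))/73590 = -1/315/73590 = -1/315*1/73590 = -1/23180850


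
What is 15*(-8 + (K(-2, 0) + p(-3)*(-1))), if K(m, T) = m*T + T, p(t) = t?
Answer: -75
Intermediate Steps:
K(m, T) = T + T*m (K(m, T) = T*m + T = T + T*m)
15*(-8 + (K(-2, 0) + p(-3)*(-1))) = 15*(-8 + (0*(1 - 2) - 3*(-1))) = 15*(-8 + (0*(-1) + 3)) = 15*(-8 + (0 + 3)) = 15*(-8 + 3) = 15*(-5) = -75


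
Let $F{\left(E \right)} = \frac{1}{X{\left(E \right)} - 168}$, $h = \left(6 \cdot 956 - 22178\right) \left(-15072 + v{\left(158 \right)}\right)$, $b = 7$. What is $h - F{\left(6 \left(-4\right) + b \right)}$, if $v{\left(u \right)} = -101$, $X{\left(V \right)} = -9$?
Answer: $\frac{44156980483}{177} \approx 2.4947 \cdot 10^{8}$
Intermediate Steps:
$h = 249474466$ ($h = \left(6 \cdot 956 - 22178\right) \left(-15072 - 101\right) = \left(5736 - 22178\right) \left(-15173\right) = \left(-16442\right) \left(-15173\right) = 249474466$)
$F{\left(E \right)} = - \frac{1}{177}$ ($F{\left(E \right)} = \frac{1}{-9 - 168} = \frac{1}{-177} = - \frac{1}{177}$)
$h - F{\left(6 \left(-4\right) + b \right)} = 249474466 - - \frac{1}{177} = 249474466 + \frac{1}{177} = \frac{44156980483}{177}$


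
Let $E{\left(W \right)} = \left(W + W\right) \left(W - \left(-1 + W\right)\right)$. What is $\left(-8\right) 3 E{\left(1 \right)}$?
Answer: $-48$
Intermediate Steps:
$E{\left(W \right)} = 2 W$ ($E{\left(W \right)} = 2 W 1 = 2 W$)
$\left(-8\right) 3 E{\left(1 \right)} = \left(-8\right) 3 \cdot 2 \cdot 1 = \left(-24\right) 2 = -48$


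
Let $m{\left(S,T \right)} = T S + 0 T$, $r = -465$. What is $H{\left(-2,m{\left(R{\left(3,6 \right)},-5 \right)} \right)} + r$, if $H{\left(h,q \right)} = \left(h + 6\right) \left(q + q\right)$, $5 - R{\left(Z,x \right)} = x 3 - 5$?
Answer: $-145$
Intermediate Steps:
$R{\left(Z,x \right)} = 10 - 3 x$ ($R{\left(Z,x \right)} = 5 - \left(x 3 - 5\right) = 5 - \left(3 x - 5\right) = 5 - \left(-5 + 3 x\right) = 10 - 3 x$)
$m{\left(S,T \right)} = S T$ ($m{\left(S,T \right)} = S T + 0 = S T$)
$H{\left(h,q \right)} = 2 q \left(6 + h\right)$ ($H{\left(h,q \right)} = \left(6 + h\right) 2 q = 2 q \left(6 + h\right)$)
$H{\left(-2,m{\left(R{\left(3,6 \right)},-5 \right)} \right)} + r = 2 \left(10 - 18\right) \left(-5\right) \left(6 - 2\right) - 465 = 2 \left(10 - 18\right) \left(-5\right) 4 - 465 = 2 \left(\left(-8\right) \left(-5\right)\right) 4 - 465 = 2 \cdot 40 \cdot 4 - 465 = 320 - 465 = -145$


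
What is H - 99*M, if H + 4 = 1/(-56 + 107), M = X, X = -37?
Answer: 186610/51 ≈ 3659.0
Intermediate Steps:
M = -37
H = -203/51 (H = -4 + 1/(-56 + 107) = -4 + 1/51 = -203/51 ≈ -3.9804)
H - 99*M = -203/51 - 99*(-37) = -203/51 + 3663 = 186610/51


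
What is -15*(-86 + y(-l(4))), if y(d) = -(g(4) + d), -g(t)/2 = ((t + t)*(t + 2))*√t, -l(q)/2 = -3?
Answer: -1680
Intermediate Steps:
l(q) = 6 (l(q) = -2*(-3) = 6)
g(t) = -4*t^(3/2)*(2 + t) (g(t) = -2*(t + t)*(t + 2)*√t = -2*(2*t)*(2 + t)*√t = -2*2*t*(2 + t)*√t = -4*t^(3/2)*(2 + t))
y(d) = 192 - d (y(d) = -(4*4^(3/2)*(-2 - 1*4) + d) = -(4*8*(-2 - 4) + d) = -(4*8*(-6) + d) = -(-192 + d) = 192 - d)
-15*(-86 + y(-l(4))) = -15*(-86 + (192 - (-1)*6)) = -15*(-86 + (192 - 1*(-6))) = -15*(-86 + (192 + 6)) = -15*(-86 + 198) = -15*112 = -1680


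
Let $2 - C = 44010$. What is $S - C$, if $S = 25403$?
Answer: $69411$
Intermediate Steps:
$C = -44008$ ($C = 2 - 44010 = -44008$)
$S - C = 25403 - -44008 = 25403 + 44008 = 69411$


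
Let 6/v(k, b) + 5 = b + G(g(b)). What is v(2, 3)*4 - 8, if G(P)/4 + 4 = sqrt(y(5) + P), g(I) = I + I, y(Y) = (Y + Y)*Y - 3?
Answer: -940/131 + 24*sqrt(53)/131 ≈ -5.8418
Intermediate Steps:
y(Y) = -3 + 2*Y**2 (y(Y) = (2*Y)*Y - 3 = 2*Y**2 - 3 = -3 + 2*Y**2)
g(I) = 2*I
G(P) = -16 + 4*sqrt(47 + P) (G(P) = -16 + 4*sqrt((-3 + 2*5**2) + P) = -16 + 4*sqrt((-3 + 2*25) + P) = -16 + 4*sqrt((-3 + 50) + P) = -16 + 4*sqrt(47 + P))
v(k, b) = 6/(-21 + b + 4*sqrt(47 + 2*b)) (v(k, b) = 6/(-5 + (b + (-16 + 4*sqrt(47 + 2*b)))) = 6/(-5 + (-16 + b + 4*sqrt(47 + 2*b))) = 6/(-21 + b + 4*sqrt(47 + 2*b)))
v(2, 3)*4 - 8 = (6/(-21 + 3 + 4*sqrt(47 + 2*3)))*4 - 8 = (6/(-21 + 3 + 4*sqrt(47 + 6)))*4 - 8 = (6/(-21 + 3 + 4*sqrt(53)))*4 - 8 = (6/(-18 + 4*sqrt(53)))*4 - 8 = 24/(-18 + 4*sqrt(53)) - 8 = -8 + 24/(-18 + 4*sqrt(53))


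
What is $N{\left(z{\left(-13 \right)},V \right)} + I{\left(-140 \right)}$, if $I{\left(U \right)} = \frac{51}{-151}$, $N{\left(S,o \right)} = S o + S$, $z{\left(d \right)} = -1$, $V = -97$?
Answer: $\frac{14445}{151} \approx 95.662$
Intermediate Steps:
$N{\left(S,o \right)} = S + S o$
$I{\left(U \right)} = - \frac{51}{151}$ ($I{\left(U \right)} = 51 \left(- \frac{1}{151}\right) = - \frac{51}{151}$)
$N{\left(z{\left(-13 \right)},V \right)} + I{\left(-140 \right)} = - (1 - 97) - \frac{51}{151} = \left(-1\right) \left(-96\right) - \frac{51}{151} = 96 - \frac{51}{151} = \frac{14445}{151}$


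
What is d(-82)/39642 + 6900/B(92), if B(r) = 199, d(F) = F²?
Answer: 137433938/3944379 ≈ 34.843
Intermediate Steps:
d(-82)/39642 + 6900/B(92) = (-82)²/39642 + 6900/199 = 6724*(1/39642) + 6900*(1/199) = 3362/19821 + 6900/199 = 137433938/3944379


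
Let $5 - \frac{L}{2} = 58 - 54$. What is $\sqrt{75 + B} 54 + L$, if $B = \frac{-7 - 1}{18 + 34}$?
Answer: $2 + \frac{54 \sqrt{12649}}{13} \approx 469.17$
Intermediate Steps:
$B = - \frac{2}{13}$ ($B = - \frac{8}{52} = \left(-8\right) \frac{1}{52} = - \frac{2}{13} \approx -0.15385$)
$L = 2$ ($L = 10 - 2 \left(58 - 54\right) = 10 - 8 = 2$)
$\sqrt{75 + B} 54 + L = \sqrt{75 - \frac{2}{13}} \cdot 54 + 2 = \sqrt{\frac{973}{13}} \cdot 54 + 2 = \frac{\sqrt{12649}}{13} \cdot 54 + 2 = \frac{54 \sqrt{12649}}{13} + 2 = 2 + \frac{54 \sqrt{12649}}{13}$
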